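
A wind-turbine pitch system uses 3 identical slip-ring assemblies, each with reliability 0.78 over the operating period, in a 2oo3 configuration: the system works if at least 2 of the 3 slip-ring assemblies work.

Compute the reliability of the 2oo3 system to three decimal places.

0.876

R = Σ_{i=2}^{3} C(3,i) p^i (1−p)^{3−i} with p = 0.78
C(3,2)·0.78^2·0.22^1 = 0.40154
C(3,3)·0.78^3·0.22^0 = 0.47455
Sum = 0.876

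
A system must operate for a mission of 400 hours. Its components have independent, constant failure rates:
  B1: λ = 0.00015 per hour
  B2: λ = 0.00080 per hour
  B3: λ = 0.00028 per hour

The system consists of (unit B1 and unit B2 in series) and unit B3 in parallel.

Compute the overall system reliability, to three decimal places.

R(B1) = exp(−0.00015 × 400) = 0.94176
R(B2) = exp(−0.00080 × 400) = 0.72615
R(B3) = exp(−0.00028 × 400) = 0.89404
Series (B1 and B2): 0.94176 × 0.72615 = 0.68386
Parallel ([0.68386] and B3): 1 − (1 − 0.68386)(1 − 0.89404) = 0.967

0.967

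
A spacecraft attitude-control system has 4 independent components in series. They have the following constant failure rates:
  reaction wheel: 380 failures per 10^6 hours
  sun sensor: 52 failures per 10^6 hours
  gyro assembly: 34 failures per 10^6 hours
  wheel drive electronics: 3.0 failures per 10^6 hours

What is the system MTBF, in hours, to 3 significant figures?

Series of exponential components: λ_sys = Σ λ_i
λ_sys = 0.00038 + 0.000052 + 0.000034 + 0.0000030 = 4.6900e-04 /h
MTBF = 1 / λ_sys = 2130 h

2130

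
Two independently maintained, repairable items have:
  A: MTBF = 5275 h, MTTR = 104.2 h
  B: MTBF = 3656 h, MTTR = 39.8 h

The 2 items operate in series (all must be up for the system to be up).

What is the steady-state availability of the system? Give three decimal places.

0.970

A(A) = MTBF/(MTBF+MTTR) = 5275/(5275+104.2) = 0.980629
A(B) = MTBF/(MTBF+MTTR) = 3656/(3656+39.8) = 0.989231
Series availability: 0.980629 × 0.989231 = 0.970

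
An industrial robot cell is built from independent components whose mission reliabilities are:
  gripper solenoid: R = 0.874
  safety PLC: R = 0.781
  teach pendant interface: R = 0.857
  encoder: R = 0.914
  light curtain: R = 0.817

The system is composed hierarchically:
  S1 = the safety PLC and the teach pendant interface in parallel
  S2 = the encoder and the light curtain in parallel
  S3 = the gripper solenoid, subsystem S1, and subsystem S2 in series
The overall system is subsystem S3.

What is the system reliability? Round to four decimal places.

Parallel (safety PLC and teach pendant interface): 1 − (1 − 0.781000)(1 − 0.857000) = 0.968683
Parallel (encoder and light curtain): 1 − (1 − 0.914000)(1 − 0.817000) = 0.984262
Series (gripper solenoid, [0.968683], and [0.984262]): 0.874000 × 0.968683 × 0.984262 = 0.8333

0.8333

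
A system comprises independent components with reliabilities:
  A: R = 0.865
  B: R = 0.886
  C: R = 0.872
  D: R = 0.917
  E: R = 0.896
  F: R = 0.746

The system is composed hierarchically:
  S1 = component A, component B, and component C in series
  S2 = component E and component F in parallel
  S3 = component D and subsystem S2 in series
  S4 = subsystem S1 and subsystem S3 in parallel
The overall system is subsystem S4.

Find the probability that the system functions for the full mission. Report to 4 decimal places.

0.9644

Series (A, B, and C): 0.865000 × 0.886000 × 0.872000 = 0.668292
Parallel (E and F): 1 − (1 − 0.896000)(1 − 0.746000) = 0.973584
Series (D and [0.973584]): 0.917000 × 0.973584 = 0.892777
Parallel ([0.668292] and [0.892777]): 1 − (1 − 0.668292)(1 − 0.892777) = 0.9644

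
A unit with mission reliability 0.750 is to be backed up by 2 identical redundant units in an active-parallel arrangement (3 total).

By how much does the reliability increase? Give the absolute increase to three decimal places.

0.234

R_before = 0.750
R_after = 1 − (1 − 0.750)^3 = 0.984
ΔR = 0.984 − 0.750 = 0.234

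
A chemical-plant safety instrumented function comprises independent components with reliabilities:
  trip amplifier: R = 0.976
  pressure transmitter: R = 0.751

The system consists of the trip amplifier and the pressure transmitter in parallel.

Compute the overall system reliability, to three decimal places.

0.994

Parallel (trip amplifier and pressure transmitter): 1 − (1 − 0.97600)(1 − 0.75100) = 0.994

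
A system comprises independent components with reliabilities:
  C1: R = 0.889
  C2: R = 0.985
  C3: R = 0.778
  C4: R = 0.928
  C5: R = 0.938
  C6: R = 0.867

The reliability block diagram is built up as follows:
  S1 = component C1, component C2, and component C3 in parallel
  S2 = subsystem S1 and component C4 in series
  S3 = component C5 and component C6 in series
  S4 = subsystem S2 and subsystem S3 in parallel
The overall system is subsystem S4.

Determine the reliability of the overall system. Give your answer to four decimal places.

Parallel (C1, C2, and C3): 1 − (1 − 0.889000)(1 − 0.985000)(1 − 0.778000) = 0.999630
Series ([0.999630] and C4): 0.999630 × 0.928000 = 0.927657
Series (C5 and C6): 0.938000 × 0.867000 = 0.813246
Parallel ([0.927657] and [0.813246]): 1 − (1 − 0.927657)(1 − 0.813246) = 0.9865

0.9865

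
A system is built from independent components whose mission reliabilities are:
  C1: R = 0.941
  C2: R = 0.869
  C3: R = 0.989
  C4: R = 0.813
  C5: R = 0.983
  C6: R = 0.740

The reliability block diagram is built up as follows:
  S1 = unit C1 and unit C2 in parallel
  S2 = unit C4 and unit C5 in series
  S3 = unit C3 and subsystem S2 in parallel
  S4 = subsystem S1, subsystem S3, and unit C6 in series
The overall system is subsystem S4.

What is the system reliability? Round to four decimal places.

0.7327

Parallel (C1 and C2): 1 − (1 − 0.941000)(1 − 0.869000) = 0.992271
Series (C4 and C5): 0.813000 × 0.983000 = 0.799179
Parallel (C3 and [0.799179]): 1 − (1 − 0.989000)(1 − 0.799179) = 0.997791
Series ([0.992271], [0.997791], and C6): 0.992271 × 0.997791 × 0.740000 = 0.7327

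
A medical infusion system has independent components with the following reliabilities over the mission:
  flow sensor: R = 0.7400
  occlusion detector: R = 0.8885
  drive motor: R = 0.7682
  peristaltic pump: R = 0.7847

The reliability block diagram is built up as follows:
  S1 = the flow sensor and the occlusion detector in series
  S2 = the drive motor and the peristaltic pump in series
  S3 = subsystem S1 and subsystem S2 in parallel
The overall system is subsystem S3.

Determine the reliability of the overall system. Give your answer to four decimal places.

0.8640

Series (flow sensor and occlusion detector): 0.740000 × 0.888500 = 0.657490
Series (drive motor and peristaltic pump): 0.768200 × 0.784700 = 0.602807
Parallel ([0.657490] and [0.602807]): 1 − (1 − 0.657490)(1 − 0.602807) = 0.8640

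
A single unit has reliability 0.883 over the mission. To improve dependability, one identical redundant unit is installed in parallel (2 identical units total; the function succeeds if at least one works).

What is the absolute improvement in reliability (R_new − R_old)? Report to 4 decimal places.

R_before = 0.883
R_after = 1 − (1 − 0.883)^2 = 0.9863
ΔR = 0.9863 − 0.883 = 0.1033

0.1033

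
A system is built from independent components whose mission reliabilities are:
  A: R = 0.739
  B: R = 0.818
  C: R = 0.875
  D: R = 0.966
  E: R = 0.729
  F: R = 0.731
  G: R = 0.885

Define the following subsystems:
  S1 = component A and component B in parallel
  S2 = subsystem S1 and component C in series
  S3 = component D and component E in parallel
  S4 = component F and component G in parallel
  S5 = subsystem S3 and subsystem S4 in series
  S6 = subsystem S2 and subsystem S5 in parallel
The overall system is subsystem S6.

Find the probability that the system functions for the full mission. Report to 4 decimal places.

Parallel (A and B): 1 − (1 − 0.739000)(1 − 0.818000) = 0.952498
Series ([0.952498] and C): 0.952498 × 0.875000 = 0.833436
Parallel (D and E): 1 − (1 − 0.966000)(1 − 0.729000) = 0.990786
Parallel (F and G): 1 − (1 − 0.731000)(1 − 0.885000) = 0.969065
Series ([0.990786] and [0.969065]): 0.990786 × 0.969065 = 0.960136
Parallel ([0.833436] and [0.960136]): 1 − (1 − 0.833436)(1 − 0.960136) = 0.9934

0.9934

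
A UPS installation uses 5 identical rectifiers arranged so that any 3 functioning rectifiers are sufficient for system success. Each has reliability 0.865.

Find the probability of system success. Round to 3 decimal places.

0.980

R = Σ_{i=3}^{5} C(5,i) p^i (1−p)^{5−i} with p = 0.865
C(5,3)·0.865^3·0.135^2 = 0.11795
C(5,4)·0.865^4·0.135^1 = 0.37789
C(5,5)·0.865^5·0.135^0 = 0.48426
Sum = 0.980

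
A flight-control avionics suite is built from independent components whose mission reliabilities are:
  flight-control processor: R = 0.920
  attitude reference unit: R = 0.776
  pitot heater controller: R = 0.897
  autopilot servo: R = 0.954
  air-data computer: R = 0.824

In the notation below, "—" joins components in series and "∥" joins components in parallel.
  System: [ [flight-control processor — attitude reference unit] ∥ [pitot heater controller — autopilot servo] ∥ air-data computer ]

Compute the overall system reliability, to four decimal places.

Series (flight-control processor and attitude reference unit): 0.920000 × 0.776000 = 0.713920
Series (pitot heater controller and autopilot servo): 0.897000 × 0.954000 = 0.855738
Parallel ([0.713920], [0.855738], and air-data computer): 1 − (1 − 0.713920)(1 − 0.855738)(1 − 0.824000) = 0.9927

0.9927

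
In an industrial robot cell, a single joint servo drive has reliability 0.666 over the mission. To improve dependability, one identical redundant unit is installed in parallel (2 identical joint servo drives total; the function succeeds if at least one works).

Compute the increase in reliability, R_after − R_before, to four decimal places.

0.2224

R_before = 0.666
R_after = 1 − (1 − 0.666)^2 = 0.8884
ΔR = 0.8884 − 0.666 = 0.2224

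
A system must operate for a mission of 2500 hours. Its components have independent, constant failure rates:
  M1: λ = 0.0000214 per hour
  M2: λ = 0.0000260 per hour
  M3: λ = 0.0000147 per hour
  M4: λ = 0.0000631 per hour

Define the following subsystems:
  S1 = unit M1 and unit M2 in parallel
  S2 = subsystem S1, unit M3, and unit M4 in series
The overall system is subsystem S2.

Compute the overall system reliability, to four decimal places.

0.8205

R(M1) = exp(−0.0000214 × 2500) = 0.947906
R(M2) = exp(−0.0000260 × 2500) = 0.937067
R(M3) = exp(−0.0000147 × 2500) = 0.963917
R(M4) = exp(−0.0000631 × 2500) = 0.854063
Parallel (M1 and M2): 1 − (1 − 0.947906)(1 − 0.937067) = 0.996722
Series ([0.996722], M3, and M4): 0.996722 × 0.963917 × 0.854063 = 0.8205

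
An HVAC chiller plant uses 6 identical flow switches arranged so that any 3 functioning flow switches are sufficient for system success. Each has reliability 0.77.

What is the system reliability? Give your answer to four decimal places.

R = Σ_{i=3}^{6} C(6,i) p^i (1−p)^{6−i} with p = 0.77
C(6,3)·0.77^3·0.23^3 = 0.111093
C(6,4)·0.77^4·0.23^2 = 0.278939
C(6,5)·0.77^5·0.23^1 = 0.373536
C(6,6)·0.77^6·0.23^0 = 0.208422
Sum = 0.9720

0.9720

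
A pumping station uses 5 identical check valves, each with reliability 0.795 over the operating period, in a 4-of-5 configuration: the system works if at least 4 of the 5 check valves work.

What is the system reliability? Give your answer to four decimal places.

R = Σ_{i=4}^{5} C(5,i) p^i (1−p)^{5−i} with p = 0.795
C(5,4)·0.795^4·0.205^1 = 0.409442
C(5,5)·0.795^5·0.205^0 = 0.317567
Sum = 0.7270

0.7270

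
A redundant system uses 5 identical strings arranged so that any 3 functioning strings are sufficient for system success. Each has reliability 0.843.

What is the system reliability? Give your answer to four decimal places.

R = Σ_{i=3}^{5} C(5,i) p^i (1−p)^{5−i} with p = 0.843
C(5,3)·0.843^3·0.157^2 = 0.147667
C(5,4)·0.843^4·0.157^1 = 0.396442
C(5,5)·0.843^5·0.157^0 = 0.425734
Sum = 0.9698

0.9698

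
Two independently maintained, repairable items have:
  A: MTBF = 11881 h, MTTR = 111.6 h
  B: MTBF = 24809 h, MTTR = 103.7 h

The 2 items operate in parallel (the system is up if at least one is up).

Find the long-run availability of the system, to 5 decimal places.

0.99996

A(A) = MTBF/(MTBF+MTTR) = 11881/(11881+111.6) = 0.990694
A(B) = MTBF/(MTBF+MTTR) = 24809/(24809+103.7) = 0.995837
Parallel availability: 1 − (1 − 0.990694)(1 − 0.995837) = 0.99996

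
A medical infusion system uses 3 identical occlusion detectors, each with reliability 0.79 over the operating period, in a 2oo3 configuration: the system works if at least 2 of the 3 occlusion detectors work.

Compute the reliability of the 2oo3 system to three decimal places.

0.886

R = Σ_{i=2}^{3} C(3,i) p^i (1−p)^{3−i} with p = 0.79
C(3,2)·0.79^2·0.21^1 = 0.39318
C(3,3)·0.79^3·0.21^0 = 0.49304
Sum = 0.886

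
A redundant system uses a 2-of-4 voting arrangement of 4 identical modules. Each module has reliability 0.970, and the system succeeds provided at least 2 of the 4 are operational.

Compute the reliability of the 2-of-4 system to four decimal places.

R = Σ_{i=2}^{4} C(4,i) p^i (1−p)^{4−i} with p = 0.970
C(4,2)·0.970^2·0.030^2 = 0.005081
C(4,3)·0.970^3·0.030^1 = 0.109521
C(4,4)·0.970^4·0.030^0 = 0.885293
Sum = 0.9999

0.9999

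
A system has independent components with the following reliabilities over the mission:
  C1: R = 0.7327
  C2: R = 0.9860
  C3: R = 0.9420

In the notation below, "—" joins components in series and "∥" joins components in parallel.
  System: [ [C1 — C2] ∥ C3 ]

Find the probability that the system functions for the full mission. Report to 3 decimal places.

Series (C1 and C2): 0.73270 × 0.98600 = 0.72244
Parallel ([0.72244] and C3): 1 − (1 − 0.72244)(1 − 0.94200) = 0.984

0.984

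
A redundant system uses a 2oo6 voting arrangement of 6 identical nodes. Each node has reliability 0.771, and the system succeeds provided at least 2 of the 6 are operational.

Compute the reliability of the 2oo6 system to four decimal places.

0.9969

R = Σ_{i=2}^{6} C(6,i) p^i (1−p)^{6−i} with p = 0.771
C(6,2)·0.771^2·0.229^4 = 0.024521
C(6,3)·0.771^3·0.229^3 = 0.110078
C(6,4)·0.771^4·0.229^2 = 0.277958
C(6,5)·0.771^5·0.229^1 = 0.374333
C(6,6)·0.771^6·0.229^0 = 0.210052
Sum = 0.9969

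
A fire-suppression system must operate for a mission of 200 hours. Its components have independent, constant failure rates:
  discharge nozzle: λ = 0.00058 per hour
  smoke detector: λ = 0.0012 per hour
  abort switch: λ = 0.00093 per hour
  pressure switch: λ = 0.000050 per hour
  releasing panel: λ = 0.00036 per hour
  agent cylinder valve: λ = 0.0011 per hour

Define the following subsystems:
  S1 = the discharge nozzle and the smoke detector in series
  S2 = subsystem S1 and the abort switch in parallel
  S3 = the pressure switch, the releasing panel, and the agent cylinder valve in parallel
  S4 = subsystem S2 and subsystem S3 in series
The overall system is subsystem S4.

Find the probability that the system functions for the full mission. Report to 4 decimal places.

0.9490

R(discharge nozzle) = exp(−0.00058 × 200) = 0.890475
R(smoke detector) = exp(−0.0012 × 200) = 0.786628
R(abort switch) = exp(−0.00093 × 200) = 0.830274
R(pressure switch) = exp(−0.000050 × 200) = 0.990050
R(releasing panel) = exp(−0.00036 × 200) = 0.930531
R(agent cylinder valve) = exp(−0.0011 × 200) = 0.802519
Series (discharge nozzle and smoke detector): 0.890475 × 0.786628 = 0.700473
Parallel ([0.700473] and abort switch): 1 − (1 − 0.700473)(1 − 0.830274) = 0.949162
Parallel (pressure switch, releasing panel, and agent cylinder valve): 1 − (1 − 0.990050)(1 − 0.930531)(1 − 0.802519) = 0.999863
Series ([0.949162] and [0.999863]): 0.949162 × 0.999863 = 0.9490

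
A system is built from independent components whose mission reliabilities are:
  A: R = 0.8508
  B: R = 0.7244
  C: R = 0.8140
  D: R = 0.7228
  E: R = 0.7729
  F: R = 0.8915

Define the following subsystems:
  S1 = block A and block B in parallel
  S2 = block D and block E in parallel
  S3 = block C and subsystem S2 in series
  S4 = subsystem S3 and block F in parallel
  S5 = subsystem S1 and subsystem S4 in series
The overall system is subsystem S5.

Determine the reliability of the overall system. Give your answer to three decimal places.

0.934

Parallel (A and B): 1 − (1 − 0.85080)(1 − 0.72440) = 0.95888
Parallel (D and E): 1 − (1 − 0.72280)(1 − 0.77290) = 0.93705
Series (C and [0.93705]): 0.81400 × 0.93705 = 0.76276
Parallel ([0.76276] and F): 1 − (1 − 0.76276)(1 − 0.89150) = 0.97426
Series ([0.95888] and [0.97426]): 0.95888 × 0.97426 = 0.934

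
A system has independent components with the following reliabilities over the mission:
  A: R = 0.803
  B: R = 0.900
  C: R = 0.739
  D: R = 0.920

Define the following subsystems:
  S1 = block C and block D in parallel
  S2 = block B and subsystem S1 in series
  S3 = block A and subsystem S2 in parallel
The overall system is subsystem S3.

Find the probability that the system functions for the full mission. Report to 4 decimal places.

0.9766

Parallel (C and D): 1 − (1 − 0.739000)(1 − 0.920000) = 0.979120
Series (B and [0.979120]): 0.900000 × 0.979120 = 0.881208
Parallel (A and [0.881208]): 1 − (1 − 0.803000)(1 − 0.881208) = 0.9766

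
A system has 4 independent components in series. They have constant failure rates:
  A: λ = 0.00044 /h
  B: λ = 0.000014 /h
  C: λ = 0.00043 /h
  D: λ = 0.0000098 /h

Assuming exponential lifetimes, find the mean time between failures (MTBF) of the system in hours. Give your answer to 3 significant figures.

Series of exponential components: λ_sys = Σ λ_i
λ_sys = 0.00044 + 0.000014 + 0.00043 + 0.0000098 = 8.9380e-04 /h
MTBF = 1 / λ_sys = 1120 h

1120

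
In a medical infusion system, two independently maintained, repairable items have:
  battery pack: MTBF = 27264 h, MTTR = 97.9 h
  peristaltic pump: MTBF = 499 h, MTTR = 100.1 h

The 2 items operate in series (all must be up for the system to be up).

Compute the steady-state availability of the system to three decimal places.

A(battery pack) = MTBF/(MTBF+MTTR) = 27264/(27264+97.9) = 0.996422
A(peristaltic pump) = MTBF/(MTBF+MTTR) = 499/(499+100.1) = 0.832916
Series availability: 0.996422 × 0.832916 = 0.830

0.830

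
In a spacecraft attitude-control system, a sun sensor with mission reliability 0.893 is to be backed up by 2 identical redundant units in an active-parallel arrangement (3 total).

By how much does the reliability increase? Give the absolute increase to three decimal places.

0.106

R_before = 0.893
R_after = 1 − (1 − 0.893)^3 = 0.999
ΔR = 0.999 − 0.893 = 0.106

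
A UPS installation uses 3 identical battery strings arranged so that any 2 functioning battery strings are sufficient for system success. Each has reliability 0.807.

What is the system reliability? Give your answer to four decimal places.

R = Σ_{i=2}^{3} C(3,i) p^i (1−p)^{3−i} with p = 0.807
C(3,2)·0.807^2·0.193^1 = 0.377073
C(3,3)·0.807^3·0.193^0 = 0.525558
Sum = 0.9026

0.9026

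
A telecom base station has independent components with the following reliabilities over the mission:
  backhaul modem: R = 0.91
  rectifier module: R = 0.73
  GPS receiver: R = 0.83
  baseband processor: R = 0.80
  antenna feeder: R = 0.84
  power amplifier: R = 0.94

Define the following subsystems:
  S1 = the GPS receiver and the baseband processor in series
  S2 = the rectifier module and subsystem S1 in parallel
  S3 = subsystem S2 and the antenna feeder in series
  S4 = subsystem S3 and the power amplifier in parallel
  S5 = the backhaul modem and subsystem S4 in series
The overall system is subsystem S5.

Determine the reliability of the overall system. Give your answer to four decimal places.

0.8971

Series (GPS receiver and baseband processor): 0.830000 × 0.800000 = 0.664000
Parallel (rectifier module and [0.664000]): 1 − (1 − 0.730000)(1 − 0.664000) = 0.909280
Series ([0.909280] and antenna feeder): 0.909280 × 0.840000 = 0.763795
Parallel ([0.763795] and power amplifier): 1 − (1 − 0.763795)(1 − 0.940000) = 0.985828
Series (backhaul modem and [0.985828]): 0.910000 × 0.985828 = 0.8971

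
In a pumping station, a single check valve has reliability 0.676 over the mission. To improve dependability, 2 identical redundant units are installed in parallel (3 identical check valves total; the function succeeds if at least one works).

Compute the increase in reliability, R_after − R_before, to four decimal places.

0.2900

R_before = 0.676
R_after = 1 − (1 − 0.676)^3 = 0.9660
ΔR = 0.9660 − 0.676 = 0.2900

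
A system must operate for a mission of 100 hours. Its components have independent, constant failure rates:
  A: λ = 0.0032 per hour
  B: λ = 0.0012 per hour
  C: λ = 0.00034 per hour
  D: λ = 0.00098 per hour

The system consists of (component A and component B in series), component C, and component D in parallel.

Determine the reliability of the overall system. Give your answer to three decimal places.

0.999

R(A) = exp(−0.0032 × 100) = 0.72615
R(B) = exp(−0.0012 × 100) = 0.88692
R(C) = exp(−0.00034 × 100) = 0.96657
R(D) = exp(−0.00098 × 100) = 0.90665
Series (A and B): 0.72615 × 0.88692 = 0.64404
Parallel ([0.64404], C, and D): 1 − (1 − 0.64404)(1 − 0.96657)(1 − 0.90665) = 0.999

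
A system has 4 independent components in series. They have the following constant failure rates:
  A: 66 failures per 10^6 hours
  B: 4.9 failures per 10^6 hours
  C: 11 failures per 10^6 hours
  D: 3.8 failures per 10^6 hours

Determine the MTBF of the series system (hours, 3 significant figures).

Series of exponential components: λ_sys = Σ λ_i
λ_sys = 0.000066 + 0.0000049 + 0.000011 + 0.0000038 = 8.5700e-05 /h
MTBF = 1 / λ_sys = 11700 h

11700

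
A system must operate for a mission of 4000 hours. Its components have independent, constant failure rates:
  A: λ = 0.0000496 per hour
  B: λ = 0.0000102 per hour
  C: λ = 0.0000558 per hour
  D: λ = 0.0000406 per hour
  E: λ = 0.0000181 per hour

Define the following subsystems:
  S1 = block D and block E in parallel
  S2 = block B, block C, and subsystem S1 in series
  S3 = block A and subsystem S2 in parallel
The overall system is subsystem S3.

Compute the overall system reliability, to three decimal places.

0.957

R(A) = exp(−0.0000496 × 4000) = 0.82004
R(B) = exp(−0.0000102 × 4000) = 0.96002
R(C) = exp(−0.0000558 × 4000) = 0.79995
R(D) = exp(−0.0000406 × 4000) = 0.85010
R(E) = exp(−0.0000181 × 4000) = 0.93016
Parallel (D and E): 1 − (1 − 0.85010)(1 − 0.93016) = 0.98953
Series (B, C, and [0.98953]): 0.96002 × 0.79995 × 0.98953 = 0.75993
Parallel (A and [0.75993]): 1 − (1 − 0.82004)(1 − 0.75993) = 0.957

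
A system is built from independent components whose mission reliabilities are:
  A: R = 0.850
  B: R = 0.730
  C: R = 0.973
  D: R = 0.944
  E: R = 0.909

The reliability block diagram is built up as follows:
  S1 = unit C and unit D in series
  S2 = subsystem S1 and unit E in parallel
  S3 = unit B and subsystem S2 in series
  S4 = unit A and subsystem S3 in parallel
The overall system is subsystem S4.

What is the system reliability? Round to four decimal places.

0.9587

Series (C and D): 0.973000 × 0.944000 = 0.918512
Parallel ([0.918512] and E): 1 − (1 − 0.918512)(1 − 0.909000) = 0.992585
Series (B and [0.992585]): 0.730000 × 0.992585 = 0.724587
Parallel (A and [0.724587]): 1 − (1 − 0.850000)(1 − 0.724587) = 0.9587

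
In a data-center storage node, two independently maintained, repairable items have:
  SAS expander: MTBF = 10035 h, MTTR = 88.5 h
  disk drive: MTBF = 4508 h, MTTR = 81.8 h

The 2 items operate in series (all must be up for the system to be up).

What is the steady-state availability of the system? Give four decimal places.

0.9736

A(SAS expander) = MTBF/(MTBF+MTTR) = 10035/(10035+88.5) = 0.991258
A(disk drive) = MTBF/(MTBF+MTTR) = 4508/(4508+81.8) = 0.982178
Series availability: 0.991258 × 0.982178 = 0.9736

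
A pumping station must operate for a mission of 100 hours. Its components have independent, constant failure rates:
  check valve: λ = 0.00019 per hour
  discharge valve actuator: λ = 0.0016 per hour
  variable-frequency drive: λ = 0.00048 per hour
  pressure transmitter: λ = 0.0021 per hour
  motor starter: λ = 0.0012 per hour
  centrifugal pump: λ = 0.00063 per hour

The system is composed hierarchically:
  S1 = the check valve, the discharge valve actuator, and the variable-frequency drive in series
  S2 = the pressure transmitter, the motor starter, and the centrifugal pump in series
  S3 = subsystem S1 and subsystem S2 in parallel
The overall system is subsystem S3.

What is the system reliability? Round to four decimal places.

R(check valve) = exp(−0.00019 × 100) = 0.981179
R(discharge valve actuator) = exp(−0.0016 × 100) = 0.852144
R(variable-frequency drive) = exp(−0.00048 × 100) = 0.953134
R(pressure transmitter) = exp(−0.0021 × 100) = 0.810584
R(motor starter) = exp(−0.0012 × 100) = 0.886920
R(centrifugal pump) = exp(−0.00063 × 100) = 0.938943
Series (check valve, discharge valve actuator, and variable-frequency drive): 0.981179 × 0.852144 × 0.953134 = 0.796921
Series (pressure transmitter, motor starter, and centrifugal pump): 0.810584 × 0.886920 × 0.938943 = 0.675028
Parallel ([0.796921] and [0.675028]): 1 − (1 − 0.796921)(1 − 0.675028) = 0.9340

0.9340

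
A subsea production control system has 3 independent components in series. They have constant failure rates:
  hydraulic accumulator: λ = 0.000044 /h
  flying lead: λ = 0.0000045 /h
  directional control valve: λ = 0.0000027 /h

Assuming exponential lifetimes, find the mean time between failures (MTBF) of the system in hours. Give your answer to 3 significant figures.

19500

Series of exponential components: λ_sys = Σ λ_i
λ_sys = 0.000044 + 0.0000045 + 0.0000027 = 5.1200e-05 /h
MTBF = 1 / λ_sys = 19500 h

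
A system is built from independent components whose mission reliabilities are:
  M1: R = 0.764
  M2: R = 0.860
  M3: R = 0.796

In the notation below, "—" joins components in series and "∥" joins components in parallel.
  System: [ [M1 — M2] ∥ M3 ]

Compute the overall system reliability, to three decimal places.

0.930

Series (M1 and M2): 0.76400 × 0.86000 = 0.65704
Parallel ([0.65704] and M3): 1 − (1 − 0.65704)(1 − 0.79600) = 0.930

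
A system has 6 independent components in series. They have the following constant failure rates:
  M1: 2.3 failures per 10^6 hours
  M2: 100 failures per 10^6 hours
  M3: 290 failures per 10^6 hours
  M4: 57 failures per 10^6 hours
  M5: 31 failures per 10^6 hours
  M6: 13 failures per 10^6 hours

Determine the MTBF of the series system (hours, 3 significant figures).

2030

Series of exponential components: λ_sys = Σ λ_i
λ_sys = 0.0000023 + 0.00010 + 0.00029 + 0.000057 + 0.000031 + 0.000013 = 4.9330e-04 /h
MTBF = 1 / λ_sys = 2030 h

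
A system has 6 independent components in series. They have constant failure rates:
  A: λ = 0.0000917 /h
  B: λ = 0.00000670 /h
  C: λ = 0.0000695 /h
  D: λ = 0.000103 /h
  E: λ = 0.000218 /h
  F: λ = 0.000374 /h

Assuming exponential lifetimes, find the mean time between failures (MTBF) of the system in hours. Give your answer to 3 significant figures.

Series of exponential components: λ_sys = Σ λ_i
λ_sys = 0.0000917 + 0.00000670 + 0.0000695 + 0.000103 + 0.000218 + 0.000374 = 8.6290e-04 /h
MTBF = 1 / λ_sys = 1160 h

1160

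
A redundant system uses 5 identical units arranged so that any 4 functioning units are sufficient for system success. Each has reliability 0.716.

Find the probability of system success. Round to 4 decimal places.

0.5614

R = Σ_{i=4}^{5} C(5,i) p^i (1−p)^{5−i} with p = 0.716
C(5,4)·0.716^4·0.284^1 = 0.373199
C(5,5)·0.716^5·0.284^0 = 0.188176
Sum = 0.5614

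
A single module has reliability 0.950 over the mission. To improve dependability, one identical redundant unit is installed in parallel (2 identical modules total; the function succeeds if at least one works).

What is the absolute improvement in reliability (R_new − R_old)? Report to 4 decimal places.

R_before = 0.950
R_after = 1 − (1 − 0.950)^2 = 0.9975
ΔR = 0.9975 − 0.950 = 0.0475

0.0475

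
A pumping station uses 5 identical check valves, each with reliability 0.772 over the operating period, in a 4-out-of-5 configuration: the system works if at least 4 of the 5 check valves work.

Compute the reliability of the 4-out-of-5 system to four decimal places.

0.6791

R = Σ_{i=4}^{5} C(5,i) p^i (1−p)^{5−i} with p = 0.772
C(5,4)·0.772^4·0.228^1 = 0.404924
C(5,5)·0.772^5·0.228^0 = 0.274212
Sum = 0.6791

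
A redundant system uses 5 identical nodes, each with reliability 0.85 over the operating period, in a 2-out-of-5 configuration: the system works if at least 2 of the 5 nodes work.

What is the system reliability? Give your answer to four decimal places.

R = Σ_{i=2}^{5} C(5,i) p^i (1−p)^{5−i} with p = 0.85
C(5,2)·0.85^2·0.15^3 = 0.024384
C(5,3)·0.85^3·0.15^2 = 0.138178
C(5,4)·0.85^4·0.15^1 = 0.391505
C(5,5)·0.85^5·0.15^0 = 0.443705
Sum = 0.9978

0.9978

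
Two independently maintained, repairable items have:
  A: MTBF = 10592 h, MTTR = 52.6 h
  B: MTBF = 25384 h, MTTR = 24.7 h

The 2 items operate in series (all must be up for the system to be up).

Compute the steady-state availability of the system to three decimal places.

A(A) = MTBF/(MTBF+MTTR) = 10592/(10592+52.6) = 0.995059
A(B) = MTBF/(MTBF+MTTR) = 25384/(25384+24.7) = 0.999028
Series availability: 0.995059 × 0.999028 = 0.994

0.994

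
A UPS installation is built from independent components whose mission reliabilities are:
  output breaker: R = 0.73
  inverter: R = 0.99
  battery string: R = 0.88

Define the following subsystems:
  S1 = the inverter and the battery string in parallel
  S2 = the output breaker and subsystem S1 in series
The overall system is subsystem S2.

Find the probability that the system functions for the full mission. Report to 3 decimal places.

0.729

Parallel (inverter and battery string): 1 − (1 − 0.99000)(1 − 0.88000) = 0.99880
Series (output breaker and [0.99880]): 0.73000 × 0.99880 = 0.729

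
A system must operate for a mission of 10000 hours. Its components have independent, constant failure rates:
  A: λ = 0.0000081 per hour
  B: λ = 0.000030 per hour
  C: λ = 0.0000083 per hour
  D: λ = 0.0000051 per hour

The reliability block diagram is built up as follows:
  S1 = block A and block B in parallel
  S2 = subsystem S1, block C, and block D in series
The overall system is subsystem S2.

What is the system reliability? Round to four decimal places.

R(A) = exp(−0.0000081 × 10000) = 0.922194
R(B) = exp(−0.000030 × 10000) = 0.740818
R(C) = exp(−0.0000083 × 10000) = 0.920351
R(D) = exp(−0.0000051 × 10000) = 0.950279
Parallel (A and B): 1 − (1 − 0.922194)(1 − 0.740818) = 0.979834
Series ([0.979834], C, and D): 0.979834 × 0.920351 × 0.950279 = 0.8570

0.8570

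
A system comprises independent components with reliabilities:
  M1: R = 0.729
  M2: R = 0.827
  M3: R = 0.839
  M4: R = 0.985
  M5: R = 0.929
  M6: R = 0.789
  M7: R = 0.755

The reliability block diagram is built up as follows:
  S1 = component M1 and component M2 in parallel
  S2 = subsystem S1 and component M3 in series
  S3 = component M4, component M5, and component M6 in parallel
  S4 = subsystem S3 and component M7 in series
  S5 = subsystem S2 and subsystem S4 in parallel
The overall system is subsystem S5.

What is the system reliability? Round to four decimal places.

Parallel (M1 and M2): 1 − (1 − 0.729000)(1 − 0.827000) = 0.953117
Series ([0.953117] and M3): 0.953117 × 0.839000 = 0.799665
Parallel (M4, M5, and M6): 1 − (1 − 0.985000)(1 − 0.929000)(1 − 0.789000) = 0.999775
Series ([0.999775] and M7): 0.999775 × 0.755000 = 0.754830
Parallel ([0.799665] and [0.754830]): 1 − (1 − 0.799665)(1 − 0.754830) = 0.9509

0.9509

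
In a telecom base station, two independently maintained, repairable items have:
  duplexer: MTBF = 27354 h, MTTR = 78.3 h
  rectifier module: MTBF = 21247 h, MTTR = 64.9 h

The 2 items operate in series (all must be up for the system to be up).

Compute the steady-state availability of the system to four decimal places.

A(duplexer) = MTBF/(MTBF+MTTR) = 27354/(27354+78.3) = 0.997146
A(rectifier module) = MTBF/(MTBF+MTTR) = 21247/(21247+64.9) = 0.996955
Series availability: 0.997146 × 0.996955 = 0.9941

0.9941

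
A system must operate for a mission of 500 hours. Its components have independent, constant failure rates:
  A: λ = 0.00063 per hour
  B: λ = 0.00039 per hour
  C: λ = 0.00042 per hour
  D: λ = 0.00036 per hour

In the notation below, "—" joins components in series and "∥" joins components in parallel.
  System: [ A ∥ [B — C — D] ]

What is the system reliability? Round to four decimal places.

R(A) = exp(−0.00063 × 500) = 0.729789
R(B) = exp(−0.00039 × 500) = 0.822835
R(C) = exp(−0.00042 × 500) = 0.810584
R(D) = exp(−0.00036 × 500) = 0.835270
Series (B, C, and D): 0.822835 × 0.810584 × 0.835270 = 0.557106
Parallel (A and [0.557106]): 1 − (1 − 0.729789)(1 − 0.557106) = 0.8803

0.8803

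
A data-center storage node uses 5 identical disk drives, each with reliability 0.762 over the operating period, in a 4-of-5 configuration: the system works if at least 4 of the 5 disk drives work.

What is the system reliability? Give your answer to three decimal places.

0.658

R = Σ_{i=4}^{5} C(5,i) p^i (1−p)^{5−i} with p = 0.762
C(5,4)·0.762^4·0.238^1 = 0.40121
C(5,5)·0.762^5·0.238^0 = 0.25691
Sum = 0.658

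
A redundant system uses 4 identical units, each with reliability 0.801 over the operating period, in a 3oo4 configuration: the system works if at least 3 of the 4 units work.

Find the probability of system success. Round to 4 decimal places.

0.8207

R = Σ_{i=3}^{4} C(4,i) p^i (1−p)^{4−i} with p = 0.801
C(4,3)·0.801^3·0.199^1 = 0.409082
C(4,4)·0.801^4·0.199^0 = 0.411652
Sum = 0.8207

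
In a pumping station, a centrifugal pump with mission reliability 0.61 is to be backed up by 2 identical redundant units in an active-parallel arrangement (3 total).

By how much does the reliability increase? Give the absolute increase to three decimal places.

R_before = 0.61
R_after = 1 − (1 − 0.61)^3 = 0.941
ΔR = 0.941 − 0.61 = 0.331

0.331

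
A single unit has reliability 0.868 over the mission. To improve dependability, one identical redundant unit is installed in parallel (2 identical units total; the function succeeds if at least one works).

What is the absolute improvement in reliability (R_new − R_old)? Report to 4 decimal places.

R_before = 0.868
R_after = 1 − (1 − 0.868)^2 = 0.9826
ΔR = 0.9826 − 0.868 = 0.1146

0.1146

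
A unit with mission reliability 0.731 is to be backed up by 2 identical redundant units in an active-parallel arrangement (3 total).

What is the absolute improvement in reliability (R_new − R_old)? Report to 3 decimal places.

R_before = 0.731
R_after = 1 − (1 − 0.731)^3 = 0.981
ΔR = 0.981 − 0.731 = 0.250

0.250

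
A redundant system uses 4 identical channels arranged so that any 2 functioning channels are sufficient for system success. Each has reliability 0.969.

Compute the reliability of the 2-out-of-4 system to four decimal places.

R = Σ_{i=2}^{4} C(4,i) p^i (1−p)^{4−i} with p = 0.969
C(4,2)·0.969^2·0.031^2 = 0.005414
C(4,3)·0.969^3·0.031^1 = 0.112822
C(4,4)·0.969^4·0.031^0 = 0.881648
Sum = 0.9999

0.9999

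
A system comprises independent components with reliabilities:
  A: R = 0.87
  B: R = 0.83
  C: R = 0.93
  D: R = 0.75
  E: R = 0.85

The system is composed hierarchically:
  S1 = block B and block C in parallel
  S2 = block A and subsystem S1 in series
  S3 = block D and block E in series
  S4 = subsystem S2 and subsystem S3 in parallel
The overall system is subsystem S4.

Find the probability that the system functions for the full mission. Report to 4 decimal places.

0.9491

Parallel (B and C): 1 − (1 − 0.830000)(1 − 0.930000) = 0.988100
Series (A and [0.988100]): 0.870000 × 0.988100 = 0.859647
Series (D and E): 0.750000 × 0.850000 = 0.637500
Parallel ([0.859647] and [0.637500]): 1 − (1 − 0.859647)(1 − 0.637500) = 0.9491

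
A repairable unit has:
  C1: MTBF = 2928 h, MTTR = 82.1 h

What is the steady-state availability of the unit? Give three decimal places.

0.973

A(C1) = MTBF/(MTBF+MTTR) = 2928/(2928+82.1) = 0.973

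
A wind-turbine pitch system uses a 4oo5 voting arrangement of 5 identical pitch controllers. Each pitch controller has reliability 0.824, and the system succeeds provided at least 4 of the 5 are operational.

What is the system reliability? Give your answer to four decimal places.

R = Σ_{i=4}^{5} C(5,i) p^i (1−p)^{5−i} with p = 0.824
C(5,4)·0.824^4·0.176^1 = 0.405687
C(5,5)·0.824^5·0.176^0 = 0.379871
Sum = 0.7856

0.7856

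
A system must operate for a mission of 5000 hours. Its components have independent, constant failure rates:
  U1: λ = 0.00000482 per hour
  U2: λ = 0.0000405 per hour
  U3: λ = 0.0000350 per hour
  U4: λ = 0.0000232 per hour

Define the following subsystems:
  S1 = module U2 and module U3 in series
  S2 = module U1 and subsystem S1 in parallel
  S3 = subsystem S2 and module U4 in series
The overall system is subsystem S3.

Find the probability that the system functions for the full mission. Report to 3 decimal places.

0.884

R(U1) = exp(−0.00000482 × 5000) = 0.97619
R(U2) = exp(−0.0000405 × 5000) = 0.81669
R(U3) = exp(−0.0000350 × 5000) = 0.83946
R(U4) = exp(−0.0000232 × 5000) = 0.89048
Series (U2 and U3): 0.81669 × 0.83946 = 0.68558
Parallel (U1 and [0.68558]): 1 − (1 − 0.97619)(1 − 0.68558) = 0.99251
Series ([0.99251] and U4): 0.99251 × 0.89048 = 0.884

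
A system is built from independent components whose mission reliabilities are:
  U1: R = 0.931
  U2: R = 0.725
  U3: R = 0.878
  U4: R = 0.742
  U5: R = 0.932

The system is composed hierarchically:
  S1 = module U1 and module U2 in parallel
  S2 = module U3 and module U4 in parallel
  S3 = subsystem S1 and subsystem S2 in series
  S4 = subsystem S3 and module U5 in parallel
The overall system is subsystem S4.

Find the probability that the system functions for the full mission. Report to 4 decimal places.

Parallel (U1 and U2): 1 − (1 − 0.931000)(1 − 0.725000) = 0.981025
Parallel (U3 and U4): 1 − (1 − 0.878000)(1 − 0.742000) = 0.968524
Series ([0.981025] and [0.968524]): 0.981025 × 0.968524 = 0.950146
Parallel ([0.950146] and U5): 1 − (1 − 0.950146)(1 − 0.932000) = 0.9966

0.9966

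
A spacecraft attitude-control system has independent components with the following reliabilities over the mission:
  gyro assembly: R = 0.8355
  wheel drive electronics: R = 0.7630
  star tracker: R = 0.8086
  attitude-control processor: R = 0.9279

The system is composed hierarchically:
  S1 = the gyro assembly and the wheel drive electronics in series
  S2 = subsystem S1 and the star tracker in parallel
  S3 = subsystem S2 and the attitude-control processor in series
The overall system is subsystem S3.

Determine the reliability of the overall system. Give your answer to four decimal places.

Series (gyro assembly and wheel drive electronics): 0.835500 × 0.763000 = 0.637487
Parallel ([0.637487] and star tracker): 1 − (1 − 0.637487)(1 − 0.808600) = 0.930615
Series ([0.930615] and attitude-control processor): 0.930615 × 0.927900 = 0.8635

0.8635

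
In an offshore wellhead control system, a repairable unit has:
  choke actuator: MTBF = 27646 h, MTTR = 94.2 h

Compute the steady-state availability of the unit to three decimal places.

A(choke actuator) = MTBF/(MTBF+MTTR) = 27646/(27646+94.2) = 0.997

0.997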